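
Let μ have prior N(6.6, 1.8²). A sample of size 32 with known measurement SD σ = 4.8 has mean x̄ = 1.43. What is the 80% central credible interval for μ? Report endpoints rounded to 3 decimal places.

Posterior precision = 1/1.8² + 32/4.8² = 0.3086 + 1.3889 = 1.6975, so posterior SD = 0.7675.
Posterior mean = (6.6/1.8² + 32·1.43/4.8²) / 1.6975 = 2.3700.
Interval: 2.3700 ± 1.282 × 0.7675 → [1.386, 3.354].

[1.386, 3.354]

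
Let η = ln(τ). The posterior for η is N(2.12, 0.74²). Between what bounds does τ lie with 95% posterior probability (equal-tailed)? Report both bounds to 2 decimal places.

On the log scale the 95% interval is 2.12 ± 1.960 × 0.74 = [0.6696, 3.5704].
Exponentiate: [e^0.6696, e^3.5704] = [1.95, 35.53].

[1.95, 35.53]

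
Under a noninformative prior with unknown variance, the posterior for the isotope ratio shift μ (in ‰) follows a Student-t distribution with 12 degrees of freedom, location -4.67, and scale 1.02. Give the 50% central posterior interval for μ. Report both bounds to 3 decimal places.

[-5.379, -3.961]

The t_12 distribution is symmetric; the 50% interval is -4.67 ± t·1.02 with t_{0.75,12} = 0.695.
Half-width: 0.695 × 1.02 = 0.709.
-4.67 − 0.709 = -5.379; -4.67 + 0.709 = -3.961.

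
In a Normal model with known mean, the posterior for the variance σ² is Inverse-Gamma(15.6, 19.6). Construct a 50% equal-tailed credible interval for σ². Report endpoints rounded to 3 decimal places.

[1.086, 1.533]

Inverse-Gamma(15.6, 19.6) quantiles: F⁻¹(0.25) and F⁻¹(0.75).
Equivalently, 1/σ² ~ Gamma(15.6, rate = 19.6); invert its 0.75 and 0.25 quantiles.
Posterior mean ≈ 1.342, SD ≈ 0.364; a Normal approximation gives roughly [1.097, 1.588].
Exact: lower = 1.086; upper = 1.533.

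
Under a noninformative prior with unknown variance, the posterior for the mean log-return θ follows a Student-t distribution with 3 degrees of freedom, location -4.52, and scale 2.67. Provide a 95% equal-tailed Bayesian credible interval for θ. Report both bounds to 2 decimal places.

[-13.02, 3.98]

The t_3 distribution is symmetric; the 95% interval is -4.52 ± t·2.67 with t_{0.975,3} = 3.182.
Half-width: 3.182 × 2.67 = 8.50.
-4.52 − 8.50 = -13.02; -4.52 + 8.50 = 3.98.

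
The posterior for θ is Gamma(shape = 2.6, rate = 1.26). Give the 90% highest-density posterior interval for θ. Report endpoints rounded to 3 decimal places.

The posterior is unimodal and skewed, so the HPD interval has equal density at both endpoints and is the shortest 90% interval.
Solving f(0.219) = f(3.866) with F(3.866) − F(0.219) = 0.90 gives [0.219, 3.866].
For comparison, the equal-tailed interval is [0.492, 4.515]; the HPD is narrower and shifted toward the mode.

[0.219, 3.866]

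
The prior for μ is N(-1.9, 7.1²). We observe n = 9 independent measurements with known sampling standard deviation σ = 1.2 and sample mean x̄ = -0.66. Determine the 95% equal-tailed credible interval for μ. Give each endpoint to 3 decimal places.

Posterior precision = 1/7.1² + 9/1.2² = 0.0198 + 6.2500 = 6.2698, so posterior SD = 0.3994.
Posterior mean = (-1.9/7.1² + 9·-0.66/1.2²) / 6.2698 = -0.6639.
Interval: -0.6639 ± 1.960 × 0.3994 → [-1.447, 0.119].

[-1.447, 0.119]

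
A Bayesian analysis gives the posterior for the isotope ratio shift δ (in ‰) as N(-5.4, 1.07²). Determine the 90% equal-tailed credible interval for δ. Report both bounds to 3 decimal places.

The posterior is symmetric, so the 90% equal-tailed interval is δ = -5.4 ± z·1.07 with z = 1.645.
Half-width: 1.645 × 1.07 = 1.760.
-5.4 − 1.760 = -7.160; -5.4 + 1.760 = -3.640.

[-7.160, -3.640]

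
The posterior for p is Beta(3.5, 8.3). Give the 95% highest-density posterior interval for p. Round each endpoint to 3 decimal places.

[0.067, 0.545]

The posterior is unimodal and skewed, so the HPD interval has equal density at both endpoints and is the shortest 95% interval.
Solving f(0.067) = f(0.545) with F(0.545) − F(0.067) = 0.95 gives [0.067, 0.545].
For comparison, the equal-tailed interval is [0.085, 0.573]; the HPD is narrower and shifted toward the mode.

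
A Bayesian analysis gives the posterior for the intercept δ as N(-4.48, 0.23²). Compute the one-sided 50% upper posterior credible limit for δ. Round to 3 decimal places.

Need U with P(δ ≤ U) = 0.50: U = -4.48 + z_{0.5}·0.23.
z = 0.000; U = -4.48 + 0.000 × 0.23 = -4.480.

-4.480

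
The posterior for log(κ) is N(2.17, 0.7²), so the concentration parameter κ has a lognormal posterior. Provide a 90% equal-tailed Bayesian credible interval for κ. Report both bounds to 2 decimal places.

[2.77, 27.70]

On the log scale the 90% interval is 2.17 ± 1.645 × 0.7 = [1.0186, 3.3214].
Exponentiate: [e^1.0186, e^3.3214] = [2.77, 27.70].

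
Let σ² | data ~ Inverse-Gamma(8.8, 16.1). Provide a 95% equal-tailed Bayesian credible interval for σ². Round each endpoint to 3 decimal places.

Inverse-Gamma(8.8, 16.1) quantiles: F⁻¹(0.025) and F⁻¹(0.975).
Equivalently, 1/σ² ~ Gamma(8.8, rate = 16.1); invert its 0.975 and 0.025 quantiles.
Posterior mean ≈ 2.064, SD ≈ 0.792; a Normal approximation gives roughly [0.513, 3.616].
Exact: lower = 1.039; upper = 4.044.

[1.039, 4.044]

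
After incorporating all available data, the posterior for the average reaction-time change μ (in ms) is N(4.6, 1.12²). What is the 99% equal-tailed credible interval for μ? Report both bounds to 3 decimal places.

The posterior is symmetric, so the 99% equal-tailed interval is μ = 4.6 ± z·1.12 with z = 2.576.
Half-width: 2.576 × 1.12 = 2.885.
4.6 − 2.885 = 1.715; 4.6 + 2.885 = 7.485.

[1.715, 7.485]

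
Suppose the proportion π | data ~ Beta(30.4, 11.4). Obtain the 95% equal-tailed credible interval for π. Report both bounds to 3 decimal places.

[0.585, 0.849]

Posterior: Beta(30.4, 11.4).
Equal-tailed 95% interval: the 0.025 and 0.975 quantiles of Beta(30.4, 11.4).
Posterior mean ≈ 0.727, SD ≈ 0.068; a Normal approximation gives roughly [0.594, 0.861].
Exact: F⁻¹(0.025) = 0.585; F⁻¹(0.975) = 0.849.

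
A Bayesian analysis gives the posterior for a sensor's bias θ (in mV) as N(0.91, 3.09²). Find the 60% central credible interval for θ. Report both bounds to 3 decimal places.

The posterior is symmetric, so the 60% equal-tailed interval is θ = 0.91 ± z·3.09 with z = 0.842.
Half-width: 0.842 × 3.09 = 2.601.
0.91 − 2.601 = -1.691; 0.91 + 2.601 = 3.511.

[-1.691, 3.511]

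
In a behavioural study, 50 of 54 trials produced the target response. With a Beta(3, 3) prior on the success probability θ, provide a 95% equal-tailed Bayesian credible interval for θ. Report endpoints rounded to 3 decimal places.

[0.792, 0.951]

Posterior: Beta(3+50, 3+4) = Beta(53, 7).
Equal-tailed 95% interval: the 0.025 and 0.975 quantiles of Beta(53, 7).
Posterior mean ≈ 0.883, SD ≈ 0.041; a Normal approximation gives roughly [0.803, 0.964].
Exact: F⁻¹(0.025) = 0.792; F⁻¹(0.975) = 0.951.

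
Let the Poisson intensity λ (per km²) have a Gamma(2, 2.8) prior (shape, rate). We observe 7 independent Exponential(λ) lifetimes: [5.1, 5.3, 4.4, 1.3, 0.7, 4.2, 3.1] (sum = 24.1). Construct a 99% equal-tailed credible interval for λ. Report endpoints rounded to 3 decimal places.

Posterior: Gamma(2+7, 2.8+24.1) = Gamma(9, 26.9) (shape, rate).
Equal-tailed 99% interval: Gamma(9, 26.9) quantiles at 0.005 and 0.995.
Posterior mean ≈ 0.335, SD ≈ 0.112; a Normal approximation gives roughly [0.047, 0.622].
Exact: lower = 0.116; upper = 0.691.

[0.116, 0.691]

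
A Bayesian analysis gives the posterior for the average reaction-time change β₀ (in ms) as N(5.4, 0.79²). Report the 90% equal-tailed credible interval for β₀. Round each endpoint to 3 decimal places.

[4.101, 6.699]

The posterior is symmetric, so the 90% equal-tailed interval is β₀ = 5.4 ± z·0.79 with z = 1.645.
Half-width: 1.645 × 0.79 = 1.299.
5.4 − 1.299 = 4.101; 5.4 + 1.299 = 6.699.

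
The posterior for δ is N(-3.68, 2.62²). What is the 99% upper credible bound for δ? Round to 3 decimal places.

2.415

Need U with P(δ ≤ U) = 0.99: U = -3.68 + z_{0.01}·2.62.
z = 2.326; U = -3.68 + 2.326 × 2.62 = 2.415.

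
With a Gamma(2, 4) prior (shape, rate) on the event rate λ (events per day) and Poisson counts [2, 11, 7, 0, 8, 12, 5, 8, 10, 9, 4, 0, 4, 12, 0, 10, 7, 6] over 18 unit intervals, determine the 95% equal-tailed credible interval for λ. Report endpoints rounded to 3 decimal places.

Posterior: Gamma(2+115, 4+18) = Gamma(117, 22) (shape, rate).
Equal-tailed 95% interval: Gamma(117, 22) quantiles at 0.025 and 0.975.
Posterior mean ≈ 5.318, SD ≈ 0.492; a Normal approximation gives roughly [4.355, 6.282].
Exact: lower = 4.398; upper = 6.324.

[4.398, 6.324]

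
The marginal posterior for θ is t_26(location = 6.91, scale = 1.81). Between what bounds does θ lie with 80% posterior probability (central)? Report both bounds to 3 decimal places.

The t_26 distribution is symmetric; the 80% interval is 6.91 ± t·1.81 with t_{0.9,26} = 1.315.
Half-width: 1.315 × 1.81 = 2.380.
6.91 − 2.380 = 4.530; 6.91 + 2.380 = 9.290.

[4.530, 9.290]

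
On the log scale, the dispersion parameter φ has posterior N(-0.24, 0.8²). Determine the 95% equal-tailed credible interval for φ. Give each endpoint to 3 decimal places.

[0.164, 3.773]

On the log scale the 95% interval is -0.24 ± 1.960 × 0.8 = [-1.8080, 1.3280].
Exponentiate: [e^-1.8080, e^1.3280] = [0.164, 3.773].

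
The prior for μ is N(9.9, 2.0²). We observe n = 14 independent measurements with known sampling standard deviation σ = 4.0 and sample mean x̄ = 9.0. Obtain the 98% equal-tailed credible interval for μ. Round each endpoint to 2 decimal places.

Posterior precision = 1/2.0² + 14/4.0² = 0.2500 + 0.8750 = 1.1250, so posterior SD = 0.9428.
Posterior mean = (9.9/2.0² + 14·9.0/4.0²) / 1.1250 = 9.2000.
Interval: 9.2000 ± 2.326 × 0.9428 → [7.01, 11.39].

[7.01, 11.39]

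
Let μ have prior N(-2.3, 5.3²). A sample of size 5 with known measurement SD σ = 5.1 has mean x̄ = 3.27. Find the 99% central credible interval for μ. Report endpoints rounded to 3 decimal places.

Posterior precision = 1/5.3² + 5/5.1² = 0.0356 + 0.1922 = 0.2278, so posterior SD = 2.0950.
Posterior mean = (-2.3/5.3² + 5·3.27/5.1²) / 0.2278 = 2.3997.
Interval: 2.3997 ± 2.576 × 2.0950 → [-2.997, 7.796].

[-2.997, 7.796]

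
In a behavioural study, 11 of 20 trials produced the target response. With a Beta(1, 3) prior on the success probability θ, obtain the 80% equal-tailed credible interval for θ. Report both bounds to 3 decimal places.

[0.370, 0.630]

Posterior: Beta(1+11, 3+9) = Beta(12, 12).
Equal-tailed 80% interval: the 0.1 and 0.9 quantiles of Beta(12, 12).
Posterior mean ≈ 0.500, SD ≈ 0.100; a Normal approximation gives roughly [0.372, 0.628].
Exact: F⁻¹(0.1) = 0.370; F⁻¹(0.9) = 0.630.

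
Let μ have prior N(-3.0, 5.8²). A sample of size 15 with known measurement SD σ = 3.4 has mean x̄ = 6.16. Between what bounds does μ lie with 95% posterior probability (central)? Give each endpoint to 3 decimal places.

[4.254, 7.656]

Posterior precision = 1/5.8² + 15/3.4² = 0.0297 + 1.2976 = 1.3273, so posterior SD = 0.8680.
Posterior mean = (-3.0/5.8² + 15·6.16/3.4²) / 1.3273 = 5.9549.
Interval: 5.9549 ± 1.960 × 0.8680 → [4.254, 7.656].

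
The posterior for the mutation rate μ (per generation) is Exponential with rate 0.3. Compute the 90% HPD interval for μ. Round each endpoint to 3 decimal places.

[0.000, 7.675]

The exponential density is strictly decreasing on [0, ∞), so the HPD interval is anchored at 0: [0, q] with P(μ ≤ q) = 0.90.
q = −ln(1 − 0.90) / 0.3 = 2.3026 / 0.3 = 7.675.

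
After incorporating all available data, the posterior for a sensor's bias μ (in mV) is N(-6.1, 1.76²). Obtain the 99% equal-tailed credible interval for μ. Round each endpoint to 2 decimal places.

The posterior is symmetric, so the 99% equal-tailed interval is μ = -6.1 ± z·1.76 with z = 2.576.
Half-width: 2.576 × 1.76 = 4.53.
-6.1 − 4.53 = -10.63; -6.1 + 4.53 = -1.57.

[-10.63, -1.57]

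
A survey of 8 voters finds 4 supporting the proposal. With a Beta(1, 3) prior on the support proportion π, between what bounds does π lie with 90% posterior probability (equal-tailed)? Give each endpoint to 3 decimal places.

[0.200, 0.650]

Posterior: Beta(1+4, 3+4) = Beta(5, 7).
Equal-tailed 90% interval: the 0.05 and 0.95 quantiles of Beta(5, 7).
Posterior mean ≈ 0.417, SD ≈ 0.137; a Normal approximation gives roughly [0.192, 0.642].
Exact: F⁻¹(0.05) = 0.200; F⁻¹(0.95) = 0.650.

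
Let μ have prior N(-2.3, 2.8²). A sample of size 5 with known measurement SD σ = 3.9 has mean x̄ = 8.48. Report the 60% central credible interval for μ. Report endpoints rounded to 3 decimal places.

Posterior precision = 1/2.8² + 5/3.9² = 0.1276 + 0.3287 = 0.4563, so posterior SD = 1.4804.
Posterior mean = (-2.3/2.8² + 5·8.48/3.9²) / 0.4563 = 5.4665.
Interval: 5.4665 ± 0.842 × 1.4804 → [4.221, 6.712].

[4.221, 6.712]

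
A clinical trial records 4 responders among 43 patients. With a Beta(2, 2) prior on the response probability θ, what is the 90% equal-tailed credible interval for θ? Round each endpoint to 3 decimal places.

[0.058, 0.215]

Posterior: Beta(2+4, 2+39) = Beta(6, 41).
Equal-tailed 90% interval: the 0.05 and 0.95 quantiles of Beta(6, 41).
Posterior mean ≈ 0.128, SD ≈ 0.048; a Normal approximation gives roughly [0.048, 0.207].
Exact: F⁻¹(0.05) = 0.058; F⁻¹(0.95) = 0.215.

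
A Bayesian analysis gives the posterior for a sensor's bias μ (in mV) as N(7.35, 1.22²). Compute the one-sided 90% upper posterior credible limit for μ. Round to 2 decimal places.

Need U with P(μ ≤ U) = 0.90: U = 7.35 + z_{0.1}·1.22.
z = 1.282; U = 7.35 + 1.282 × 1.22 = 8.91.

8.91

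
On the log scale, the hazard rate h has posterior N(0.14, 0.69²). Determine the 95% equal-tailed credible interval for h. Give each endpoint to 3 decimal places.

[0.297, 4.448]

On the log scale the 95% interval is 0.14 ± 1.960 × 0.69 = [-1.2124, 1.4924].
Exponentiate: [e^-1.2124, e^1.4924] = [0.297, 4.448].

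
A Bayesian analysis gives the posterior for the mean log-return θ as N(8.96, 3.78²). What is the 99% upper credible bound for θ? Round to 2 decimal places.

Need U with P(θ ≤ U) = 0.99: U = 8.96 + z_{0.01}·3.78.
z = 2.326; U = 8.96 + 2.326 × 3.78 = 17.75.

17.75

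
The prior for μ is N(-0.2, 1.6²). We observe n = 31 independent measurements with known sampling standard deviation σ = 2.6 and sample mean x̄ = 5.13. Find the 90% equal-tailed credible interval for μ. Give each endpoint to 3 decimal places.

Posterior precision = 1/1.6² + 31/2.6² = 0.3906 + 4.5858 = 4.9764, so posterior SD = 0.4483.
Posterior mean = (-0.2/1.6² + 31·5.13/2.6²) / 4.9764 = 4.7116.
Interval: 4.7116 ± 1.645 × 0.4483 → [3.974, 5.449].

[3.974, 5.449]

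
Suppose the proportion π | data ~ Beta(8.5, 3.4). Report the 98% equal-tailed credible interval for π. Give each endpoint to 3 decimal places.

Posterior: Beta(8.5, 3.4).
Equal-tailed 98% interval: the 0.01 and 0.99 quantiles of Beta(8.5, 3.4).
Posterior mean ≈ 0.714, SD ≈ 0.126; a Normal approximation gives roughly [0.422, 1.007].
Exact: F⁻¹(0.01) = 0.387; F⁻¹(0.99) = 0.942.

[0.387, 0.942]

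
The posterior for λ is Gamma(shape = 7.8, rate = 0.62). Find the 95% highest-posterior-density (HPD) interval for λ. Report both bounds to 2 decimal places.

[4.59, 21.55]

The posterior is unimodal and skewed, so the HPD interval has equal density at both endpoints and is the shortest 95% interval.
Solving f(4.59) = f(21.55) with F(21.55) − F(4.59) = 0.95 gives [4.59, 21.55].
For comparison, the equal-tailed interval is [5.36, 22.83]; the HPD is narrower and shifted toward the mode.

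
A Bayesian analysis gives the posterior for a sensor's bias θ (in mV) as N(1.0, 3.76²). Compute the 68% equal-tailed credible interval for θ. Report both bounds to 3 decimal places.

[-2.739, 4.739]

The posterior is symmetric, so the 68% equal-tailed interval is θ = 1.0 ± z·3.76 with z = 0.994.
Half-width: 0.994 × 3.76 = 3.739.
1.0 − 3.739 = -2.739; 1.0 + 3.739 = 4.739.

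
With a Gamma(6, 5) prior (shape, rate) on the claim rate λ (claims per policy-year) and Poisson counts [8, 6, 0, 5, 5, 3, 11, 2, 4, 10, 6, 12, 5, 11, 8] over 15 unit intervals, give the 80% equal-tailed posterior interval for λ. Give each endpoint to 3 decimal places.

[4.464, 5.757]

Posterior: Gamma(6+96, 5+15) = Gamma(102, 20) (shape, rate).
Equal-tailed 80% interval: Gamma(102, 20) quantiles at 0.1 and 0.9.
Posterior mean ≈ 5.100, SD ≈ 0.505; a Normal approximation gives roughly [4.453, 5.747].
Exact: lower = 4.464; upper = 5.757.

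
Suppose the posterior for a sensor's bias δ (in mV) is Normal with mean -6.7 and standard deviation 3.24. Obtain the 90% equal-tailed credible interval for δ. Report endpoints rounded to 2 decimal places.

[-12.03, -1.37]

The posterior is symmetric, so the 90% equal-tailed interval is δ = -6.7 ± z·3.24 with z = 1.645.
Half-width: 1.645 × 3.24 = 5.33.
-6.7 − 5.33 = -12.03; -6.7 + 5.33 = -1.37.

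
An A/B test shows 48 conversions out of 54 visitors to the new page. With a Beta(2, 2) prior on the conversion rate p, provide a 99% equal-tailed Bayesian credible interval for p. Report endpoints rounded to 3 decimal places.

[0.725, 0.953]

Posterior: Beta(2+48, 2+6) = Beta(50, 8).
Equal-tailed 99% interval: the 0.005 and 0.995 quantiles of Beta(50, 8).
Posterior mean ≈ 0.862, SD ≈ 0.045; a Normal approximation gives roughly [0.746, 0.978].
Exact: F⁻¹(0.005) = 0.725; F⁻¹(0.995) = 0.953.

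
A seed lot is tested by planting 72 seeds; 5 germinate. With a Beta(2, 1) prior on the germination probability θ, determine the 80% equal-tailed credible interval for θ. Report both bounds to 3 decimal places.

Posterior: Beta(2+5, 1+67) = Beta(7, 68).
Equal-tailed 80% interval: the 0.1 and 0.9 quantiles of Beta(7, 68).
Posterior mean ≈ 0.093, SD ≈ 0.033; a Normal approximation gives roughly [0.051, 0.136].
Exact: F⁻¹(0.1) = 0.053; F⁻¹(0.9) = 0.138.

[0.053, 0.138]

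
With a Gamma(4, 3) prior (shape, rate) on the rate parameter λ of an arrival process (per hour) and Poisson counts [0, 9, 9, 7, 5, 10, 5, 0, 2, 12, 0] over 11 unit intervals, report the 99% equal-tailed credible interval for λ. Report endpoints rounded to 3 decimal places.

Posterior: Gamma(4+59, 3+11) = Gamma(63, 14) (shape, rate).
Equal-tailed 99% interval: Gamma(63, 14) quantiles at 0.005 and 0.995.
Posterior mean ≈ 4.500, SD ≈ 0.567; a Normal approximation gives roughly [3.040, 5.960].
Exact: lower = 3.174; upper = 6.094.

[3.174, 6.094]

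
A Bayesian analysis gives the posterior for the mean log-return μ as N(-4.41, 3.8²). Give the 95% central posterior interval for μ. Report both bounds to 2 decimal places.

The posterior is symmetric, so the 95% equal-tailed interval is μ = -4.41 ± z·3.8 with z = 1.960.
Half-width: 1.960 × 3.8 = 7.45.
-4.41 − 7.45 = -11.86; -4.41 + 7.45 = 3.04.

[-11.86, 3.04]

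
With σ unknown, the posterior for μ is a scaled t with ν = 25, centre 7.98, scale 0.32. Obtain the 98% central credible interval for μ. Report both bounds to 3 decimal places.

The t_25 distribution is symmetric; the 98% interval is 7.98 ± t·0.32 with t_{0.99,25} = 2.485.
Half-width: 2.485 × 0.32 = 0.795.
7.98 − 0.795 = 7.185; 7.98 + 0.795 = 8.775.

[7.185, 8.775]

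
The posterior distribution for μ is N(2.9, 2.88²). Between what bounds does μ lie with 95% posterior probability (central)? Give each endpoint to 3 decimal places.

The posterior is symmetric, so the 95% equal-tailed interval is μ = 2.9 ± z·2.88 with z = 1.960.
Half-width: 1.960 × 2.88 = 5.645.
2.9 − 5.645 = -2.745; 2.9 + 5.645 = 8.545.

[-2.745, 8.545]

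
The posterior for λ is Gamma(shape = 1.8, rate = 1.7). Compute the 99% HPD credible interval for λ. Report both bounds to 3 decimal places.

[0.001, 3.684]

The posterior is unimodal and skewed, so the HPD interval has equal density at both endpoints and is the shortest 99% interval.
Solving f(0.001) = f(3.684) with F(3.684) − F(0.001) = 0.99 gives [0.001, 3.684].
For comparison, the equal-tailed interval is [0.042, 4.138]; the HPD is narrower and shifted toward the mode.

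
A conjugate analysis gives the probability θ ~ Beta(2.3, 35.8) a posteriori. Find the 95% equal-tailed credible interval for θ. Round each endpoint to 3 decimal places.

Posterior: Beta(2.3, 35.8).
Equal-tailed 95% interval: the 0.025 and 0.975 quantiles of Beta(2.3, 35.8).
Posterior mean ≈ 0.060, SD ≈ 0.038; a Normal approximation gives roughly [-0.014, 0.135].
Exact: F⁻¹(0.025) = 0.009; F⁻¹(0.975) = 0.154.

[0.009, 0.154]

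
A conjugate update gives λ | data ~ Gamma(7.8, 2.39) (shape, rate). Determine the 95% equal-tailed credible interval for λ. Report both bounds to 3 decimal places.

[1.391, 5.921]

Posterior: Gamma(shape 7.8, rate 2.39).
Equal-tailed 95% interval: Gamma(7.8, 2.39) quantiles at 0.025 and 0.975.
Posterior mean ≈ 3.264, SD ≈ 1.169; a Normal approximation gives roughly [0.973, 5.554].
Exact: lower = 1.391; upper = 5.921.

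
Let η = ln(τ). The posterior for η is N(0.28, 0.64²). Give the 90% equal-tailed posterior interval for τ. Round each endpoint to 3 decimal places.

On the log scale the 90% interval is 0.28 ± 1.645 × 0.64 = [-0.7727, 1.3327].
Exponentiate: [e^-0.7727, e^1.3327] = [0.462, 3.791].

[0.462, 3.791]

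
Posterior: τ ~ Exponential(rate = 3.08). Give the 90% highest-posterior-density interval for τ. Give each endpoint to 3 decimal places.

The exponential density is strictly decreasing on [0, ∞), so the HPD interval is anchored at 0: [0, q] with P(τ ≤ q) = 0.90.
q = −ln(1 − 0.90) / 3.08 = 2.3026 / 3.08 = 0.748.

[0.000, 0.748]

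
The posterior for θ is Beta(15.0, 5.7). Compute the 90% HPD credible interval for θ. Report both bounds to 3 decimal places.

The posterior is unimodal and skewed, so the HPD interval has equal density at both endpoints and is the shortest 90% interval.
Solving f(0.572) = f(0.882) with F(0.882) − F(0.572) = 0.90 gives [0.572, 0.882].
For comparison, the equal-tailed interval is [0.555, 0.869]; the HPD is narrower and shifted toward the mode.

[0.572, 0.882]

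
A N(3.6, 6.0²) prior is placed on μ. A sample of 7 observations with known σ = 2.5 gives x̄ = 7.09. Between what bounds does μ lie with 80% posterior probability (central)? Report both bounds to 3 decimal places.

[5.809, 8.202]

Posterior precision = 1/6.0² + 7/2.5² = 0.0278 + 1.1200 = 1.1478, so posterior SD = 0.9334.
Posterior mean = (3.6/6.0² + 7·7.09/2.5²) / 1.1478 = 7.0055.
Interval: 7.0055 ± 1.282 × 0.9334 → [5.809, 8.202].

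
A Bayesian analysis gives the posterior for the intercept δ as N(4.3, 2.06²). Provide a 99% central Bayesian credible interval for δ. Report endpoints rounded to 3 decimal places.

The posterior is symmetric, so the 99% equal-tailed interval is δ = 4.3 ± z·2.06 with z = 2.576.
Half-width: 2.576 × 2.06 = 5.306.
4.3 − 5.306 = -1.006; 4.3 + 5.306 = 9.606.

[-1.006, 9.606]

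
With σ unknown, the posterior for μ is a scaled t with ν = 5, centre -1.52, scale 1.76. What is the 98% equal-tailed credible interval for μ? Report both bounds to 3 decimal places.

[-7.442, 4.402]

The t_5 distribution is symmetric; the 98% interval is -1.52 ± t·1.76 with t_{0.99,5} = 3.365.
Half-width: 3.365 × 1.76 = 5.922.
-1.52 − 5.922 = -7.442; -1.52 + 5.922 = 4.402.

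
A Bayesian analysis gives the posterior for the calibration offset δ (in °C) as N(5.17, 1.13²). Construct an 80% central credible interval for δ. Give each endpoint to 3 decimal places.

[3.722, 6.618]

The posterior is symmetric, so the 80% equal-tailed interval is δ = 5.17 ± z·1.13 with z = 1.282.
Half-width: 1.282 × 1.13 = 1.448.
5.17 − 1.448 = 3.722; 5.17 + 1.448 = 6.618.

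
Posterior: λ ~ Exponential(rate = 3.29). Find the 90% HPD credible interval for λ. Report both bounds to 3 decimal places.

[0.000, 0.700]

The exponential density is strictly decreasing on [0, ∞), so the HPD interval is anchored at 0: [0, q] with P(λ ≤ q) = 0.90.
q = −ln(1 − 0.90) / 3.29 = 2.3026 / 3.29 = 0.700.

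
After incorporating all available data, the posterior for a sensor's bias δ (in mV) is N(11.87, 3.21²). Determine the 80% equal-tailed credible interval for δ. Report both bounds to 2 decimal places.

[7.76, 15.98]

The posterior is symmetric, so the 80% equal-tailed interval is δ = 11.87 ± z·3.21 with z = 1.282.
Half-width: 1.282 × 3.21 = 4.11.
11.87 − 4.11 = 7.76; 11.87 + 4.11 = 15.98.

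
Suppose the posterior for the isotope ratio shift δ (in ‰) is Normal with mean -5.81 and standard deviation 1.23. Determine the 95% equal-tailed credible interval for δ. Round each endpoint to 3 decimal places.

[-8.221, -3.399]

The posterior is symmetric, so the 95% equal-tailed interval is δ = -5.81 ± z·1.23 with z = 1.960.
Half-width: 1.960 × 1.23 = 2.411.
-5.81 − 2.411 = -8.221; -5.81 + 2.411 = -3.399.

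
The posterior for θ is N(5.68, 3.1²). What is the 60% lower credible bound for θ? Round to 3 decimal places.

4.895

Need L with P(θ ≥ L) = 0.60: L = 5.68 − z_{0.4}·3.1.
z = 0.253; L = 5.68 − 0.253 × 3.1 = 4.895.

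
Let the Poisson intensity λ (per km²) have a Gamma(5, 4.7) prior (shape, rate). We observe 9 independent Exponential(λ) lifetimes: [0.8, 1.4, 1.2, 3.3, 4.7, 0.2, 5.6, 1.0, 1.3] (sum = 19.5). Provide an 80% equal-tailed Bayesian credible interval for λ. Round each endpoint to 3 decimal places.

Posterior: Gamma(5+9, 4.7+19.5) = Gamma(14, 24.2) (shape, rate).
Equal-tailed 80% interval: Gamma(14, 24.2) quantiles at 0.1 and 0.9.
Posterior mean ≈ 0.579, SD ≈ 0.155; a Normal approximation gives roughly [0.380, 0.777].
Exact: lower = 0.391; upper = 0.783.

[0.391, 0.783]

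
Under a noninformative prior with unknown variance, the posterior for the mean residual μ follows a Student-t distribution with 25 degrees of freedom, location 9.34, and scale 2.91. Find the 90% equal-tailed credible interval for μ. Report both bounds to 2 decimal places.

The t_25 distribution is symmetric; the 90% interval is 9.34 ± t·2.91 with t_{0.95,25} = 1.708.
Half-width: 1.708 × 2.91 = 4.97.
9.34 − 4.97 = 4.37; 9.34 + 4.97 = 14.31.

[4.37, 14.31]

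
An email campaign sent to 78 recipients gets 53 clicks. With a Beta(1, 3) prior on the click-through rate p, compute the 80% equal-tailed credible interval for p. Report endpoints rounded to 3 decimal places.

Posterior: Beta(1+53, 3+25) = Beta(54, 28).
Equal-tailed 80% interval: the 0.1 and 0.9 quantiles of Beta(54, 28).
Posterior mean ≈ 0.659, SD ≈ 0.052; a Normal approximation gives roughly [0.592, 0.725].
Exact: F⁻¹(0.1) = 0.591; F⁻¹(0.9) = 0.725.

[0.591, 0.725]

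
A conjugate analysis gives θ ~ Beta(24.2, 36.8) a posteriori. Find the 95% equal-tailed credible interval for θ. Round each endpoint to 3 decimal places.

[0.279, 0.521]

Posterior: Beta(24.2, 36.8).
Equal-tailed 95% interval: the 0.025 and 0.975 quantiles of Beta(24.2, 36.8).
Posterior mean ≈ 0.397, SD ≈ 0.062; a Normal approximation gives roughly [0.275, 0.518].
Exact: F⁻¹(0.025) = 0.279; F⁻¹(0.975) = 0.521.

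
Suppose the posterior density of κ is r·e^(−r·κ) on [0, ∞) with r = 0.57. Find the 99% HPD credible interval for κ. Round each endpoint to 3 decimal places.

[0.000, 8.079]

The exponential density is strictly decreasing on [0, ∞), so the HPD interval is anchored at 0: [0, q] with P(κ ≤ q) = 0.99.
q = −ln(1 − 0.99) / 0.57 = 4.6052 / 0.57 = 8.079.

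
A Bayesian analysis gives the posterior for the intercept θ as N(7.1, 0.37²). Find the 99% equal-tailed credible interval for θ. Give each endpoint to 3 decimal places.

The posterior is symmetric, so the 99% equal-tailed interval is θ = 7.1 ± z·0.37 with z = 2.576.
Half-width: 2.576 × 0.37 = 0.953.
7.1 − 0.953 = 6.147; 7.1 + 0.953 = 8.053.

[6.147, 8.053]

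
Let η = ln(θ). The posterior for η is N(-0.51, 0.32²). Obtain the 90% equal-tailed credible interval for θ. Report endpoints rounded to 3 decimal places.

[0.355, 1.016]

On the log scale the 90% interval is -0.51 ± 1.645 × 0.32 = [-1.0364, 0.0164].
Exponentiate: [e^-1.0364, e^0.0164] = [0.355, 1.016].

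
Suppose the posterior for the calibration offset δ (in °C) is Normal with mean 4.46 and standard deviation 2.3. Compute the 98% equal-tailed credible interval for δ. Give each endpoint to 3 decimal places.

The posterior is symmetric, so the 98% equal-tailed interval is δ = 4.46 ± z·2.3 with z = 2.326.
Half-width: 2.326 × 2.3 = 5.351.
4.46 − 5.351 = -0.891; 4.46 + 5.351 = 9.811.

[-0.891, 9.811]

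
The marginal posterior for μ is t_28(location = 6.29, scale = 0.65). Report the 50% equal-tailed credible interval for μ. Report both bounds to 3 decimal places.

[5.846, 6.734]

The t_28 distribution is symmetric; the 50% interval is 6.29 ± t·0.65 with t_{0.75,28} = 0.683.
Half-width: 0.683 × 0.65 = 0.444.
6.29 − 0.444 = 5.846; 6.29 + 0.444 = 6.734.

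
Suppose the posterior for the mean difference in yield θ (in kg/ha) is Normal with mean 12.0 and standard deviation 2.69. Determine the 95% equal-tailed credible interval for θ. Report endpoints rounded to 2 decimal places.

[6.73, 17.27]

The posterior is symmetric, so the 95% equal-tailed interval is θ = 12.0 ± z·2.69 with z = 1.960.
Half-width: 1.960 × 2.69 = 5.27.
12.0 − 5.27 = 6.73; 12.0 + 5.27 = 17.27.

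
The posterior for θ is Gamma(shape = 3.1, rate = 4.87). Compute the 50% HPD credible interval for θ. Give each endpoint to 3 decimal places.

[0.255, 0.675]

The posterior is unimodal and skewed, so the HPD interval has equal density at both endpoints and is the shortest 50% interval.
Solving f(0.255) = f(0.675) with F(0.675) − F(0.255) = 0.50 gives [0.255, 0.675].
For comparison, the equal-tailed interval is [0.371, 0.830]; the HPD is narrower and shifted toward the mode.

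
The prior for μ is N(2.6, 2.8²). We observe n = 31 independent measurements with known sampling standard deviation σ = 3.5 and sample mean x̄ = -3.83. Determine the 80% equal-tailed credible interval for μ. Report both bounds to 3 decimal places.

[-4.307, -2.735]

Posterior precision = 1/2.8² + 31/3.5² = 0.1276 + 2.5306 = 2.6582, so posterior SD = 0.6134.
Posterior mean = (2.6/2.8² + 31·-3.83/3.5²) / 2.6582 = -3.5215.
Interval: -3.5215 ± 1.282 × 0.6134 → [-4.307, -2.735].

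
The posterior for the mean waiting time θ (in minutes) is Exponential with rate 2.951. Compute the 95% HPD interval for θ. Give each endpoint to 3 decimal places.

[0.000, 1.015]

The exponential density is strictly decreasing on [0, ∞), so the HPD interval is anchored at 0: [0, q] with P(θ ≤ q) = 0.95.
q = −ln(1 − 0.95) / 2.951 = 2.9957 / 2.951 = 1.015.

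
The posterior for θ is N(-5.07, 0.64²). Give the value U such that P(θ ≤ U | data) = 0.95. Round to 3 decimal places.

-4.017

Need U with P(θ ≤ U) = 0.95: U = -5.07 + z_{0.05}·0.64.
z = 1.645; U = -5.07 + 1.645 × 0.64 = -4.017.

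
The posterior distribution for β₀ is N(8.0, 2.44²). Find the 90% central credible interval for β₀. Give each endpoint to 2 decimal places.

The posterior is symmetric, so the 90% equal-tailed interval is β₀ = 8.0 ± z·2.44 with z = 1.645.
Half-width: 1.645 × 2.44 = 4.01.
8.0 − 4.01 = 3.99; 8.0 + 4.01 = 12.01.

[3.99, 12.01]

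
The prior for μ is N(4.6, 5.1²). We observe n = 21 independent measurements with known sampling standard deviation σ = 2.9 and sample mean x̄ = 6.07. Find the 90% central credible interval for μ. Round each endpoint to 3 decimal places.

[5.015, 7.081]

Posterior precision = 1/5.1² + 21/2.9² = 0.0384 + 2.4970 = 2.5355, so posterior SD = 0.6280.
Posterior mean = (4.6/5.1² + 21·6.07/2.9²) / 2.5355 = 6.0477.
Interval: 6.0477 ± 1.645 × 0.6280 → [5.015, 7.081].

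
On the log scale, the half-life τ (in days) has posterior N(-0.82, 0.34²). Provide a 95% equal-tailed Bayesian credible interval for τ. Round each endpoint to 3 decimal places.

[0.226, 0.858]

On the log scale the 95% interval is -0.82 ± 1.960 × 0.34 = [-1.4864, -0.1536].
Exponentiate: [e^-1.4864, e^-0.1536] = [0.226, 0.858].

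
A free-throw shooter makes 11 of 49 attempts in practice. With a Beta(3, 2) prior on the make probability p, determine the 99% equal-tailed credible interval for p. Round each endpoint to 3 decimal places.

[0.126, 0.425]

Posterior: Beta(3+11, 2+38) = Beta(14, 40).
Equal-tailed 99% interval: the 0.005 and 0.995 quantiles of Beta(14, 40).
Posterior mean ≈ 0.259, SD ≈ 0.059; a Normal approximation gives roughly [0.107, 0.411].
Exact: F⁻¹(0.005) = 0.126; F⁻¹(0.995) = 0.425.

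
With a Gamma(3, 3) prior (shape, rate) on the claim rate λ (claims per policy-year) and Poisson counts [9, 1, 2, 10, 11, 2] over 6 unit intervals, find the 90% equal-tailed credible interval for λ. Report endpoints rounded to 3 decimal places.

[3.162, 5.408]

Posterior: Gamma(3+35, 3+6) = Gamma(38, 9) (shape, rate).
Equal-tailed 90% interval: Gamma(38, 9) quantiles at 0.05 and 0.95.
Posterior mean ≈ 4.222, SD ≈ 0.685; a Normal approximation gives roughly [3.096, 5.349].
Exact: lower = 3.162; upper = 5.408.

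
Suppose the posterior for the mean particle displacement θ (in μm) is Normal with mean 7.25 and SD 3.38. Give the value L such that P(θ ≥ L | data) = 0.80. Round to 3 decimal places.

Need L with P(θ ≥ L) = 0.80: L = 7.25 − z_{0.2}·3.38.
z = 0.842; L = 7.25 − 0.842 × 3.38 = 4.405.

4.405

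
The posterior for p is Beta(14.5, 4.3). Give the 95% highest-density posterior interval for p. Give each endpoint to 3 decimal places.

The posterior is unimodal and skewed, so the HPD interval has equal density at both endpoints and is the shortest 95% interval.
Solving f(0.586) = f(0.940) with F(0.940) − F(0.586) = 0.95 gives [0.586, 0.940].
For comparison, the equal-tailed interval is [0.563, 0.926]; the HPD is narrower and shifted toward the mode.

[0.586, 0.940]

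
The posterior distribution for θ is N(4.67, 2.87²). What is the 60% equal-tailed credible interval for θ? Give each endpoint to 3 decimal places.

[2.255, 7.085]

The posterior is symmetric, so the 60% equal-tailed interval is θ = 4.67 ± z·2.87 with z = 0.842.
Half-width: 0.842 × 2.87 = 2.415.
4.67 − 2.415 = 2.255; 4.67 + 2.415 = 7.085.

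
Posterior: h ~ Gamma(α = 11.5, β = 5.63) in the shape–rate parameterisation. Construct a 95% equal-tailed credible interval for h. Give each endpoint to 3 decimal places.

Posterior: Gamma(shape 11.5, rate 5.63).
Equal-tailed 95% interval: Gamma(11.5, 5.63) quantiles at 0.025 and 0.975.
Posterior mean ≈ 2.043, SD ≈ 0.602; a Normal approximation gives roughly [0.862, 3.223].
Exact: lower = 1.038; upper = 3.381.

[1.038, 3.381]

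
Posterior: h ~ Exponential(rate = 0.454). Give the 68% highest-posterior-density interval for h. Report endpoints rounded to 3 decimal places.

[0.000, 2.510]

The exponential density is strictly decreasing on [0, ∞), so the HPD interval is anchored at 0: [0, q] with P(h ≤ q) = 0.68.
q = −ln(1 − 0.68) / 0.454 = 1.1394 / 0.454 = 2.510.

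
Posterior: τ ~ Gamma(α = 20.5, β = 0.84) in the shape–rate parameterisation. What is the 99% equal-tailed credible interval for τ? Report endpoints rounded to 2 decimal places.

[12.75, 40.51]

Posterior: Gamma(shape 20.5, rate 0.84).
Equal-tailed 99% interval: Gamma(20.5, 0.84) quantiles at 0.005 and 0.995.
Posterior mean ≈ 24.40, SD ≈ 5.39; a Normal approximation gives roughly [10.52, 38.29].
Exact: lower = 12.75; upper = 40.51.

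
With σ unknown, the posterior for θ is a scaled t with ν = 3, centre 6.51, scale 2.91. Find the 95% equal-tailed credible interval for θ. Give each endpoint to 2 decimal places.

[-2.75, 15.77]

The t_3 distribution is symmetric; the 95% interval is 6.51 ± t·2.91 with t_{0.975,3} = 3.182.
Half-width: 3.182 × 2.91 = 9.26.
6.51 − 9.26 = -2.75; 6.51 + 9.26 = 15.77.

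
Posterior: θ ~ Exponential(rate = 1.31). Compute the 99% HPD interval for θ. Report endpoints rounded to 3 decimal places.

The exponential density is strictly decreasing on [0, ∞), so the HPD interval is anchored at 0: [0, q] with P(θ ≤ q) = 0.99.
q = −ln(1 − 0.99) / 1.31 = 4.6052 / 1.31 = 3.515.

[0.000, 3.515]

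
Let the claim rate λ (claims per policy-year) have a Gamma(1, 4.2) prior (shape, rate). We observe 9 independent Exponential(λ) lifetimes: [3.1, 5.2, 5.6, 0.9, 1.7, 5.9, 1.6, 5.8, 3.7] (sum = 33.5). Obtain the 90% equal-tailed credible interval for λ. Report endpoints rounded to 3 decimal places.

[0.144, 0.417]

Posterior: Gamma(1+9, 4.2+33.5) = Gamma(10, 37.7) (shape, rate).
Equal-tailed 90% interval: Gamma(10, 37.7) quantiles at 0.05 and 0.95.
Posterior mean ≈ 0.265, SD ≈ 0.084; a Normal approximation gives roughly [0.127, 0.403].
Exact: lower = 0.144; upper = 0.417.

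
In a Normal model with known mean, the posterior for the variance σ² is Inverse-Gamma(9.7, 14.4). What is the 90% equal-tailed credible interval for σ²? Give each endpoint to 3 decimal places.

Inverse-Gamma(9.7, 14.4) quantiles: F⁻¹(0.05) and F⁻¹(0.95).
Equivalently, 1/σ² ~ Gamma(9.7, rate = 14.4); invert its 0.95 and 0.05 quantiles.
Posterior mean ≈ 1.655, SD ≈ 0.596; a Normal approximation gives roughly [0.674, 2.636].
Exact: lower = 0.940; upper = 2.767.

[0.940, 2.767]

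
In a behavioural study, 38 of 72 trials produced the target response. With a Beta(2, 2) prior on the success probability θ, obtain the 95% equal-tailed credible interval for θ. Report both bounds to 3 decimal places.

Posterior: Beta(2+38, 2+34) = Beta(40, 36).
Equal-tailed 95% interval: the 0.025 and 0.975 quantiles of Beta(40, 36).
Posterior mean ≈ 0.526, SD ≈ 0.057; a Normal approximation gives roughly [0.415, 0.638].
Exact: F⁻¹(0.025) = 0.414; F⁻¹(0.975) = 0.637.

[0.414, 0.637]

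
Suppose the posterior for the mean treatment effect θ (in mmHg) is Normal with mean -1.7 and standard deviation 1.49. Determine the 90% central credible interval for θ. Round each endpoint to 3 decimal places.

[-4.151, 0.751]

The posterior is symmetric, so the 90% equal-tailed interval is θ = -1.7 ± z·1.49 with z = 1.645.
Half-width: 1.645 × 1.49 = 2.451.
-1.7 − 2.451 = -4.151; -1.7 + 2.451 = 0.751.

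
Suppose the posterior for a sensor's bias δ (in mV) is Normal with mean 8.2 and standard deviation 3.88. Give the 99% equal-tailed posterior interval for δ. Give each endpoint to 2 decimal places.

[-1.79, 18.19]

The posterior is symmetric, so the 99% equal-tailed interval is δ = 8.2 ± z·3.88 with z = 2.576.
Half-width: 2.576 × 3.88 = 9.99.
8.2 − 9.99 = -1.79; 8.2 + 9.99 = 18.19.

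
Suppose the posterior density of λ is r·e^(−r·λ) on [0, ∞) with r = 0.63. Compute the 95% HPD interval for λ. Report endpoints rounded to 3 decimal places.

[0.000, 4.755]

The exponential density is strictly decreasing on [0, ∞), so the HPD interval is anchored at 0: [0, q] with P(λ ≤ q) = 0.95.
q = −ln(1 − 0.95) / 0.63 = 2.9957 / 0.63 = 4.755.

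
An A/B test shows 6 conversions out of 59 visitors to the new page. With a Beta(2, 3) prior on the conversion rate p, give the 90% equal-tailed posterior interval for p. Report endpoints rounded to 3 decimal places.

[0.065, 0.199]

Posterior: Beta(2+6, 3+53) = Beta(8, 56).
Equal-tailed 90% interval: the 0.05 and 0.95 quantiles of Beta(8, 56).
Posterior mean ≈ 0.125, SD ≈ 0.041; a Normal approximation gives roughly [0.058, 0.192].
Exact: F⁻¹(0.05) = 0.065; F⁻¹(0.95) = 0.199.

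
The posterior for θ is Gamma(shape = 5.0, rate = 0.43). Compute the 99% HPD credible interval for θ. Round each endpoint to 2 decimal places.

The posterior is unimodal and skewed, so the HPD interval has equal density at both endpoints and is the shortest 99% interval.
Solving f(1.74) = f(27.36) with F(27.36) − F(1.74) = 0.99 gives [1.74, 27.36].
For comparison, the equal-tailed interval is [2.51, 29.29]; the HPD is narrower and shifted toward the mode.

[1.74, 27.36]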